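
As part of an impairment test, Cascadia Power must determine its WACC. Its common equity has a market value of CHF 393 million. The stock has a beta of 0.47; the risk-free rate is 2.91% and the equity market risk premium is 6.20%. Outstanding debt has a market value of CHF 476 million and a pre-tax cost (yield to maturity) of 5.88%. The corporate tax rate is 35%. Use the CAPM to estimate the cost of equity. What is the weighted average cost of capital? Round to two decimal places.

4.73%

Cost of equity via CAPM: Re = 2.91% + 0.47 × 6.2% = 5.8240%.
Total capital V = 393 + 476 = 869.
Equity: weight = 393/869 = 0.4522; cost = 5.824%.
Debt: weight = 476/869 = 0.5478; after-tax cost = 5.88% × (1 − 35%) = 3.8220%.
WACC = 0.4522 × 5.8240% + 0.5478 × 3.8220% = 4.7274%.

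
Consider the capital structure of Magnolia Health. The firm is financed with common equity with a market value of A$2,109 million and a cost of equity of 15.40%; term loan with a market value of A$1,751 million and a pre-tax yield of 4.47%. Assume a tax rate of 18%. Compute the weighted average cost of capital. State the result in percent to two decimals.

10.08%

Total capital V = 2109 + 1751 = 3860.
Equity: weight = 2109/3860 = 0.5464; cost = 15.4%.
Term loan: weight = 1751/3860 = 0.4536; after-tax cost = 4.47% × (1 − 18%) = 3.6654%.
WACC = 0.5464 × 15.4000% + 0.4536 × 3.6654% = 10.0769%.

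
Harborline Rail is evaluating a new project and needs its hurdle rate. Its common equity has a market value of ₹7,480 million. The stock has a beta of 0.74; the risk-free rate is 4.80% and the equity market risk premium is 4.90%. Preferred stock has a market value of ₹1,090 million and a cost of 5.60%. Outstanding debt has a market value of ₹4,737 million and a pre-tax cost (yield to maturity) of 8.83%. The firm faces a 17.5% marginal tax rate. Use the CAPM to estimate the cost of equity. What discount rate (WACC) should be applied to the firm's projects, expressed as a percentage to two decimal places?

7.79%

Cost of equity via CAPM: Re = 4.8% + 0.74 × 4.9% = 8.4260%.
Total capital V = 7480 + 1090 + 4737 = 13307.
Equity: weight = 7480/13307 = 0.5621; cost = 8.426%.
Preferred: weight = 1090/13307 = 0.0819; cost = 5.6%.
Debt: weight = 4737/13307 = 0.3560; after-tax cost = 8.83% × (1 − 17.5%) = 7.2847%.
WACC = 0.5621 × 8.4260% + 0.0819 × 5.6000% + 0.3560 × 7.2847% = 7.7883%.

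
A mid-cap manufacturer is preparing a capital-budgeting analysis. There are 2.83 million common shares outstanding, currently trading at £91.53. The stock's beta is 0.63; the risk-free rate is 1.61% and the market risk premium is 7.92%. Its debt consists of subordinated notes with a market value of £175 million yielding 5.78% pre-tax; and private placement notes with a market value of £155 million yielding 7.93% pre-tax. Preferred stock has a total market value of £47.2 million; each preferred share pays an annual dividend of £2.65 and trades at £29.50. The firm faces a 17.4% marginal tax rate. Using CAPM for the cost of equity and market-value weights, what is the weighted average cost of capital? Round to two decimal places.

6.26%

Cost of equity via CAPM: Re = 1.61% + 0.63 × 7.92% = 6.5996%.
Cost of preferred: Rp = 2.65 / 29.5 = 8.9831%.
Market value of equity E = 91.53 × 2.83m = 259.0299m.
Total capital V = 259.0299 + 47.2 + 175 + 155 = 636.2299.
Equity: weight = 259.0299/636.2299 = 0.4071; cost = 6.5996%.
Preferred: weight = 47.2/636.2299 = 0.0742; cost = 8.9831%.
Subordinated notes: weight = 175/636.2299 = 0.2751; after-tax cost = 5.78% × (1 − 17.4%) = 4.7743%.
Private placement notes: weight = 155/636.2299 = 0.2436; after-tax cost = 7.93% × (1 − 17.4%) = 6.5502%.
WACC = 0.4071 × 6.5996% + 0.0742 × 8.9831% + 0.2751 × 4.7743% + 0.2436 × 6.5502% = 6.2623%.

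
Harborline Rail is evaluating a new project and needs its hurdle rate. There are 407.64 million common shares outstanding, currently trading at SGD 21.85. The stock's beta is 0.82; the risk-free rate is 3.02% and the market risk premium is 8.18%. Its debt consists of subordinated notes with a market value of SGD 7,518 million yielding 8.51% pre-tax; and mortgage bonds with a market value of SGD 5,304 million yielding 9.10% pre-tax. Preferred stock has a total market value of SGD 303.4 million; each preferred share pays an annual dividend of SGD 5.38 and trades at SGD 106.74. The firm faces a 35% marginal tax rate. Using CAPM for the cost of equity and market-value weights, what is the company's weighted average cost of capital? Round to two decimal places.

7.31%

Cost of equity via CAPM: Re = 3.02% + 0.82 × 8.18% = 9.7276%.
Cost of preferred: Rp = 5.38 / 106.74 = 5.0403%.
Market value of equity E = 21.85 × 407.64m = 8906.934m.
Total capital V = 8906.934 + 303.4 + 7518 + 5304 = 22032.334.
Equity: weight = 8906.934/22032.334 = 0.4043; cost = 9.7276%.
Preferred: weight = 303.4/22032.334 = 0.0138; cost = 5.0403%.
Subordinated notes: weight = 7518/22032.334 = 0.3412; after-tax cost = 8.51% × (1 − 35%) = 5.5315%.
Mortgage bonds: weight = 5304/22032.334 = 0.2407; after-tax cost = 9.1% × (1 − 35%) = 5.9150%.
WACC = 0.4043 × 9.7276% + 0.0138 × 5.0403% + 0.3412 × 5.5315% + 0.2407 × 5.9150% = 7.3134%.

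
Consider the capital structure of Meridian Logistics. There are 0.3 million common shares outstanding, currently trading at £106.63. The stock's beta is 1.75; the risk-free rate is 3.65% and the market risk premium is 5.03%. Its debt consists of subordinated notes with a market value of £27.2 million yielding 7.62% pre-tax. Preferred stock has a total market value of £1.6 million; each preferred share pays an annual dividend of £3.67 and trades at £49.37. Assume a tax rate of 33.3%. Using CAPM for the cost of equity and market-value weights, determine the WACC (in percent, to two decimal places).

9.02%

Cost of equity via CAPM: Re = 3.65% + 1.75 × 5.03% = 12.4525%.
Cost of preferred: Rp = 3.67 / 49.37 = 7.4337%.
Market value of equity E = 106.63 × 0.3m = 31.989m.
Total capital V = 31.989 + 1.6 + 27.2 = 60.789.
Equity: weight = 31.989/60.789 = 0.5262; cost = 12.4525%.
Preferred: weight = 1.6/60.789 = 0.0263; cost = 7.4337%.
Subordinated notes: weight = 27.2/60.789 = 0.4474; after-tax cost = 7.62% × (1 − 33.3%) = 5.0825%.
WACC = 0.5262 × 12.4525% + 0.0263 × 7.4337% + 0.4474 × 5.0825% = 9.0227%.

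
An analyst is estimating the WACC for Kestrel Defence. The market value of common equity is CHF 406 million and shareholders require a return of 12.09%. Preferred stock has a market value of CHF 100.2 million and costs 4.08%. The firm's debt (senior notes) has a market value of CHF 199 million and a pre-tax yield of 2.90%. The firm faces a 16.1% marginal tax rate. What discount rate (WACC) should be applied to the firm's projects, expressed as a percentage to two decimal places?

Total capital V = 406 + 100.2 + 199 = 705.2.
Equity: weight = 406/705.2 = 0.5757; cost = 12.09%.
Preferred: weight = 100.2/705.2 = 0.1421; cost = 4.08%.
Senior notes: weight = 199/705.2 = 0.2822; after-tax cost = 2.9% × (1 − 16.1%) = 2.4331%.
WACC = 0.5757 × 12.0900% + 0.1421 × 4.0800% + 0.2822 × 2.4331% = 8.2268%.

8.23%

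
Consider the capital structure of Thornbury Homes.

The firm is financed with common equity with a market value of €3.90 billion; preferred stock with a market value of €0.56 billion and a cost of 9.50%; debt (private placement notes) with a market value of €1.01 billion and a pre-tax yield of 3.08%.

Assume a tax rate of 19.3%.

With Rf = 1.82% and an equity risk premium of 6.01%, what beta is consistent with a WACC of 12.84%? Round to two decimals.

2.36

Total capital V = 3.9 + 0.56 + 1.01 = 5.47.
Equity weight = 3.9/5.47 = 0.7130.
Preferred weight = 0.56/5.47 = 0.1024.
Private placement notes weight = 1.01/5.47 = 0.1846.
Debt contribution = 0.1846 × 3.08% × (1 − 19.3%) = 0.4589%.
Preferred contribution = 0.1024 × 9.5% = 0.9726%.
Required equity contribution = 12.84% − 1.4315% = 11.4085%  ⇒  Re = 16.0011%.
CAPM: 16.0011% = 1.82% + β × 6.01%  ⇒  β = 2.3596.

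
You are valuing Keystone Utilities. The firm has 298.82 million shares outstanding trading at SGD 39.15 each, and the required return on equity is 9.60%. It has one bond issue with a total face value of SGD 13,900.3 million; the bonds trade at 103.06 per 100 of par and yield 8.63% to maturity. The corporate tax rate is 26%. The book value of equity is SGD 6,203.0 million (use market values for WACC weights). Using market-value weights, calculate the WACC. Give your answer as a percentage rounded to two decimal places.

Market value of equity E = 39.15 × 298.82m = 11698.803m. Market value of debt D = 13900.3m × 103.06/100 = 14325.64918m.
Total capital V = 11698.803 + 14325.64918 = 26024.45218.
Equity: weight = 11698.803/26024.45218 = 0.4495; cost = 9.6%.
Bonds outstanding: weight = 14325.64918/26024.45218 = 0.5505; after-tax cost = 8.63% × (1 − 26%) = 6.3862%.
WACC = 0.4495 × 9.6000% + 0.5505 × 6.3862% = 7.8309%.

7.83%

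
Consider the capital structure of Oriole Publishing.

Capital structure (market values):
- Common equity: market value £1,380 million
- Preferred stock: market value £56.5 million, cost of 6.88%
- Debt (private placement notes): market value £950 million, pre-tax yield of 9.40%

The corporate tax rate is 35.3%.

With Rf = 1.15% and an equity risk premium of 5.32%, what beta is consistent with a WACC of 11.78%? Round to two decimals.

Total capital V = 1380 + 56.5 + 950 = 2386.5.
Equity weight = 1380/2386.5 = 0.5783.
Preferred weight = 56.5/2386.5 = 0.0237.
Private placement notes weight = 950/2386.5 = 0.3981.
Debt contribution = 0.3981 × 9.4% × (1 − 35.3%) = 2.4210%.
Preferred contribution = 0.0237 × 6.88% = 0.1629%.
Required equity contribution = 11.78% − 2.5839% = 9.1961%  ⇒  Re = 15.9033%.
CAPM: 15.9033% = 1.15% + β × 5.32%  ⇒  β = 2.7732.

2.77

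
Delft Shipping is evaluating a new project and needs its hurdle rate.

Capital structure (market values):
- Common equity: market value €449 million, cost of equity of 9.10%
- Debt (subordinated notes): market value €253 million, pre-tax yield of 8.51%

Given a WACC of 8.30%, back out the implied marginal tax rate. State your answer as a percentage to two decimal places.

19.15%

Total capital V = 449 + 253 = 702.
Equity weight = 449/702 = 0.6396.
Subordinated notes weight = 253/702 = 0.3604.
Equity contribution = 0.6396 × 9.1% = 5.8204%.
Debt contribution must be 8.3% − 5.8204% = 2.4796%.
0.3604 × 8.51% × (1 − T) = 2.4796%  ⇒  (1 − T) = 0.8085.
T = 19.1511%.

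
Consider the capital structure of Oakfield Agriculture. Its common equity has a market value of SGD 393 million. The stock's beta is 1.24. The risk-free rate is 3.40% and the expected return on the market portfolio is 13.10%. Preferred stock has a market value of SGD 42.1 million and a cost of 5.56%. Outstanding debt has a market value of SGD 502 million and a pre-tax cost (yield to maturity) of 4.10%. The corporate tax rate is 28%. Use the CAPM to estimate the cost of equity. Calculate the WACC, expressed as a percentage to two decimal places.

Market risk premium = 13.1% − 3.4% = 9.7%.
Cost of equity via CAPM: Re = 3.4% + 1.24 × 9.7% = 15.4280%.
Total capital V = 393 + 42.1 + 502 = 937.1.
Equity: weight = 393/937.1 = 0.4194; cost = 15.428%.
Preferred: weight = 42.1/937.1 = 0.0449; cost = 5.56%.
Debt: weight = 502/937.1 = 0.5357; after-tax cost = 4.1% × (1 − 28%) = 2.9520%.
WACC = 0.4194 × 15.4280% + 0.0449 × 5.5600% + 0.5357 × 2.9520% = 8.3013%.

8.30%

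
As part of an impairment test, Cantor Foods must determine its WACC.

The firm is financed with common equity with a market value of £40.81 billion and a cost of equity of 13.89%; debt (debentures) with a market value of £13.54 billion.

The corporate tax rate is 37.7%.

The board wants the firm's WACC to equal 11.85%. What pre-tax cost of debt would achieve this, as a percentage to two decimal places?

9.15%

Total capital V = 40.81 + 13.54 = 54.35.
Equity weight = 40.81/54.35 = 0.7509.
Debentures weight = 13.54/54.35 = 0.2491.
Equity contribution = 0.7509 × 13.89% = 10.4296%.
Remaining for debt = 11.85% − 10.4296% = 1.4204%.
Rd × (1 − 37.7%) × 0.2491 = 1.4204%  ⇒  Rd = 9.1515%.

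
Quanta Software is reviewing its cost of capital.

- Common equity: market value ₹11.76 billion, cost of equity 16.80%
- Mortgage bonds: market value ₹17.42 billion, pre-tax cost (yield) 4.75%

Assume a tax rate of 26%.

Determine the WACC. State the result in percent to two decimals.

8.87%

Total capital V = 11.76 + 17.42 = 29.18.
Equity: weight = 11.76/29.18 = 0.4030; cost = 16.8%.
Mortgage bonds: weight = 17.42/29.18 = 0.5970; after-tax cost = 4.75% × (1 − 26%) = 3.5150%.
WACC = 0.4030 × 16.8000% + 0.5970 × 3.5150% = 8.8691%.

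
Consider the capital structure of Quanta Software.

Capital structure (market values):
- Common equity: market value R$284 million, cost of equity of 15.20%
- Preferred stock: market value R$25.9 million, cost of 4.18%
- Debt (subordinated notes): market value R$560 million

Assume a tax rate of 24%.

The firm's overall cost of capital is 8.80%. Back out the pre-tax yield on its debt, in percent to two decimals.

7.59%

Total capital V = 284 + 25.9 + 560 = 869.9.
Equity weight = 284/869.9 = 0.3265.
Preferred weight = 25.9/869.9 = 0.0298.
Subordinated notes weight = 560/869.9 = 0.6438.
Equity contribution = 0.3265 × 15.2% = 4.9624%.
Preferred contribution = 0.0298 × 4.18% = 0.1245%.
Remaining for debt = 8.8% − 5.0869% = 3.7131%.
Rd × (1 − 24%) × 0.6438 = 3.7131%  ⇒  Rd = 7.5894%.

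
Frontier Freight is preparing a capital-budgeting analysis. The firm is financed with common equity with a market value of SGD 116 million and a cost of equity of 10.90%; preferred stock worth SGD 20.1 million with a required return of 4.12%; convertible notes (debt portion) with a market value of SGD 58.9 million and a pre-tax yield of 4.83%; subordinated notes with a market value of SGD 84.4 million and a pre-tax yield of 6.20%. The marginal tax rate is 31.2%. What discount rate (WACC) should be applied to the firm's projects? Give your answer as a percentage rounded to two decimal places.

Total capital V = 116 + 20.1 + 58.9 + 84.4 = 279.4.
Equity: weight = 116/279.4 = 0.4152; cost = 10.9%.
Preferred: weight = 20.1/279.4 = 0.0719; cost = 4.12%.
Convertible notes (debt portion): weight = 58.9/279.4 = 0.2108; after-tax cost = 4.83% × (1 − 31.2%) = 3.3230%.
Subordinated notes: weight = 84.4/279.4 = 0.3021; after-tax cost = 6.2% × (1 − 31.2%) = 4.2656%.
WACC = 0.4152 × 10.9000% + 0.0719 × 4.1200% + 0.2108 × 3.3230% + 0.3021 × 4.2656% = 6.8109%.

6.81%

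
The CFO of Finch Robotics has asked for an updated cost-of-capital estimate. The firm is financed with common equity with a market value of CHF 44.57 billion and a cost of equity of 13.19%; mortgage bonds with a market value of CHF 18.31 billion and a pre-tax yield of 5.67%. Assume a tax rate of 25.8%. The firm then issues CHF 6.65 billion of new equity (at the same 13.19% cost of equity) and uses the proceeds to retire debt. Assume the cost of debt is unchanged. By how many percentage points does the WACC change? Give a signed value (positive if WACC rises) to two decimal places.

Current WACC:
Total capital V = 44.57 + 18.31 = 62.88.
Equity: weight = 44.57/62.88 = 0.7088; cost = 13.19%.
Mortgage bonds: weight = 18.31/62.88 = 0.2912; after-tax cost = 5.67% × (1 − 25.8%) = 4.2071%.
WACC = 0.7088 × 13.1900% + 0.2912 × 4.2071% = 10.5743%.
After the change:
Total capital V = 51.22 + 11.66 = 62.88.
Equity: weight = 51.22/62.88 = 0.8146; cost = 13.19%.
Mortgage bonds: weight = 11.66/62.88 = 0.1854; after-tax cost = 5.67% × (1 − 25.8%) = 4.2071%.
WACC = 0.8146 × 13.1900% + 0.1854 × 4.2071% = 11.5243%.
Change in WACC = 11.5243% − 10.5743% = 0.9500 pp.

+0.95 pp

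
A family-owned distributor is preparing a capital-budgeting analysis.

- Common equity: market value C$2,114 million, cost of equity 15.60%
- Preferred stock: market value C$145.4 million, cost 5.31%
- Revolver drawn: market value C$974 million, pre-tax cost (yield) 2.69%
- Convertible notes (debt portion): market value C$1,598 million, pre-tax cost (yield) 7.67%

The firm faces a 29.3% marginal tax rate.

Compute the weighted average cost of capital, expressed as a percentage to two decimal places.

9.16%

Total capital V = 2114 + 145.4 + 974 + 1598 = 4831.4.
Equity: weight = 2114/4831.4 = 0.4376; cost = 15.6%.
Preferred: weight = 145.4/4831.4 = 0.0301; cost = 5.31%.
Revolver drawn: weight = 974/4831.4 = 0.2016; after-tax cost = 2.69% × (1 − 29.3%) = 1.9018%.
Convertible notes (debt portion): weight = 1598/4831.4 = 0.3308; after-tax cost = 7.67% × (1 − 29.3%) = 5.4227%.
WACC = 0.4376 × 15.6000% + 0.0301 × 5.3100% + 0.2016 × 1.9018% + 0.3308 × 5.4227% = 9.1626%.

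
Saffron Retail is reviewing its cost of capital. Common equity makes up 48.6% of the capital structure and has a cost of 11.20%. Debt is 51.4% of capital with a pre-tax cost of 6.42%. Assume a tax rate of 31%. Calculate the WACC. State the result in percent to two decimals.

After-tax cost of debt = 6.42% × (1 − 31%) = 4.4298%.
WACC = 0.486 × 11.2000% + 0.514 × 4.4298% = 7.7201%.

7.72%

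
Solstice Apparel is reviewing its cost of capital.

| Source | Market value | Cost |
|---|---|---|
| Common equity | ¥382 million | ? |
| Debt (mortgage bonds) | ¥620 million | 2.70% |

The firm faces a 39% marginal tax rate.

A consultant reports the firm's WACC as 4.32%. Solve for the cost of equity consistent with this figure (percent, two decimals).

Total capital V = 382 + 620 = 1002.
Equity weight = 382/1002 = 0.3812.
Mortgage bonds weight = 620/1002 = 0.6188.
Debt contribution = 0.6188 × 2.7% × (1 − 39%) = 1.0191%.
Required equity contribution = 4.32% − 1.0191% = 3.3009%.
Re = 3.3009% / 0.3812 = 8.6584%.

8.66%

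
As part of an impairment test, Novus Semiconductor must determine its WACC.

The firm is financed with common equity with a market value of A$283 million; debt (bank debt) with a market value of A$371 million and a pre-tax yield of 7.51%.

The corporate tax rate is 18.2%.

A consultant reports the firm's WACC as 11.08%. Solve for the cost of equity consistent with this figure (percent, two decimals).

Total capital V = 283 + 371 = 654.
Equity weight = 283/654 = 0.4327.
Bank debt weight = 371/654 = 0.5673.
Debt contribution = 0.5673 × 7.51% × (1 − 18.2%) = 3.4849%.
Required equity contribution = 11.08% − 3.4849% = 7.5951%.
Re = 7.5951% / 0.4327 = 17.5519%.

17.55%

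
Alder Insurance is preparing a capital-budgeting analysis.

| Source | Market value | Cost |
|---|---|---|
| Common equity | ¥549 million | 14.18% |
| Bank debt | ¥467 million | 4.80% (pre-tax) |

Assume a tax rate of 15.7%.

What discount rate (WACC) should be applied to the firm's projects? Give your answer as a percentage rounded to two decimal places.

9.52%

Total capital V = 549 + 467 = 1016.
Equity: weight = 549/1016 = 0.5404; cost = 14.18%.
Bank debt: weight = 467/1016 = 0.4596; after-tax cost = 4.8% × (1 − 15.7%) = 4.0464%.
WACC = 0.5404 × 14.1800% + 0.4596 × 4.0464% = 9.5221%.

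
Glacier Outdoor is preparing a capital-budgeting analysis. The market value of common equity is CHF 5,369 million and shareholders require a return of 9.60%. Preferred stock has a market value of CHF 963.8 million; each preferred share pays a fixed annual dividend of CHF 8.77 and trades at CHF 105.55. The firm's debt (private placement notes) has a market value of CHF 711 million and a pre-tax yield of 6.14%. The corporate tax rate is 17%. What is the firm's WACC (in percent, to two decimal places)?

Cost of preferred: Rp = 8.77 / 105.55 = 8.3089%.
Total capital V = 5369 + 963.8 + 711 = 7043.8.
Equity: weight = 5369/7043.8 = 0.7622; cost = 9.6%.
Preferred: weight = 963.8/7043.8 = 0.1368; cost = 8.3089%.
Private placement notes: weight = 711/7043.8 = 0.1009; after-tax cost = 6.14% × (1 − 17%) = 5.0962%.
WACC = 0.7622 × 9.6000% + 0.1368 × 8.3089% + 0.1009 × 5.0962% = 8.9687%.

8.97%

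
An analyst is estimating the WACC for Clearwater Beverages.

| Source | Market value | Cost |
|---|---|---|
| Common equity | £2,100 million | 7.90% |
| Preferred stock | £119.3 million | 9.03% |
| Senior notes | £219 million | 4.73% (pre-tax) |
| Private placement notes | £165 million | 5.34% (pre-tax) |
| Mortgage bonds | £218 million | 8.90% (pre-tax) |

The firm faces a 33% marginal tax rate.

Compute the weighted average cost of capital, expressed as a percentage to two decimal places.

7.18%

Total capital V = 2100 + 119.3 + 219 + 165 + 218 = 2821.3.
Equity: weight = 2100/2821.3 = 0.7443; cost = 7.9%.
Preferred: weight = 119.3/2821.3 = 0.0423; cost = 9.03%.
Senior notes: weight = 219/2821.3 = 0.0776; after-tax cost = 4.73% × (1 − 33%) = 3.1691%.
Private placement notes: weight = 165/2821.3 = 0.0585; after-tax cost = 5.34% × (1 − 33%) = 3.5778%.
Mortgage bonds: weight = 218/2821.3 = 0.0773; after-tax cost = 8.9% × (1 − 33%) = 5.9630%.
WACC = 0.7443 × 7.9000% + 0.0423 × 9.0300% + 0.0776 × 3.1691% + 0.0585 × 3.5778% + 0.0773 × 5.9630% = 7.1781%.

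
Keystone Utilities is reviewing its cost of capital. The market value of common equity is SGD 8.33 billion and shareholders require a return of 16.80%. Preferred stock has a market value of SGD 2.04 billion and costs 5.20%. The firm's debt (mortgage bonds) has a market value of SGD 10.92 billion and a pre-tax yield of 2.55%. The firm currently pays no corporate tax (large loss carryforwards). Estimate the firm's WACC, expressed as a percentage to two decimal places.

8.38%

Total capital V = 8.33 + 2.04 + 10.92 = 21.29.
Equity: weight = 8.33/21.29 = 0.3913; cost = 16.8%.
Preferred: weight = 2.04/21.29 = 0.0958; cost = 5.2%.
Mortgage bonds: weight = 10.92/21.29 = 0.5129; after-tax cost = 2.55% × (1 − 0%) = 2.5500%.
WACC = 0.3913 × 16.8000% + 0.0958 × 5.2000% + 0.5129 × 2.5500% = 8.3794%.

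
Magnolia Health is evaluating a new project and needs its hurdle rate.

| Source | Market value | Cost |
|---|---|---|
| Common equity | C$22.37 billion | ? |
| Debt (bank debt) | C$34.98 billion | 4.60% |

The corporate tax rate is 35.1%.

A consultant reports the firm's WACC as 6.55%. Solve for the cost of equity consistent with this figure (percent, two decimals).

Total capital V = 22.37 + 34.98 = 57.35.
Equity weight = 22.37/57.35 = 0.3901.
Bank debt weight = 34.98/57.35 = 0.6099.
Debt contribution = 0.6099 × 4.6% × (1 − 35.1%) = 1.8209%.
Required equity contribution = 6.55% − 1.8209% = 4.7291%.
Re = 4.7291% / 0.3901 = 12.1240%.

12.12%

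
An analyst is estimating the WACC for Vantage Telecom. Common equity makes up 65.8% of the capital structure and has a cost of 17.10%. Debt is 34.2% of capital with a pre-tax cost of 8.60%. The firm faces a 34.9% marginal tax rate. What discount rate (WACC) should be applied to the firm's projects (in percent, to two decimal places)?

13.17%

After-tax cost of debt = 8.6% × (1 − 34.9%) = 5.5986%.
WACC = 0.658 × 17.1000% + 0.342 × 5.5986% = 13.1665%.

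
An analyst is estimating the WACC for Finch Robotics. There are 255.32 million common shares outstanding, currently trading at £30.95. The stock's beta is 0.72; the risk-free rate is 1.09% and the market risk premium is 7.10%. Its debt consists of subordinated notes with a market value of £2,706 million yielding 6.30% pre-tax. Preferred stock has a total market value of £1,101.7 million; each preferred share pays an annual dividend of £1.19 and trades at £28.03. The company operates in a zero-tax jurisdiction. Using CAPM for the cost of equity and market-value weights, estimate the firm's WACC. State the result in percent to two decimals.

Cost of equity via CAPM: Re = 1.09% + 0.72 × 7.1% = 6.2020%.
Cost of preferred: Rp = 1.19 / 28.03 = 4.2455%.
Market value of equity E = 30.95 × 255.32m = 7902.154m.
Total capital V = 7902.154 + 1101.7 + 2706 = 11709.854.
Equity: weight = 7902.154/11709.854 = 0.6748; cost = 6.202%.
Preferred: weight = 1101.7/11709.854 = 0.0941; cost = 4.2455%.
Subordinated notes: weight = 2706/11709.854 = 0.2311; after-tax cost = 6.3% × (1 − 0%) = 6.3000%.
WACC = 0.6748 × 6.2020% + 0.0941 × 4.2455% + 0.2311 × 6.3000% = 6.0406%.

6.04%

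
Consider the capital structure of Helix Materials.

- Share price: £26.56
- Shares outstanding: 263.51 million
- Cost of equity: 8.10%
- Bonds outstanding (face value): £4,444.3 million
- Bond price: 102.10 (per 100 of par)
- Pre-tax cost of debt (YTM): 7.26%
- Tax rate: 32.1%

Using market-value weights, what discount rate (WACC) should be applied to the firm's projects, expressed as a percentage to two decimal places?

6.85%

Market value of equity E = 26.56 × 263.51m = 6998.8256m. Market value of debt D = 4444.3m × 102.1/100 = 4537.6303m.
Total capital V = 6998.8256 + 4537.6303 = 11536.4559.
Equity: weight = 6998.8256/11536.4559 = 0.6067; cost = 8.1%.
Bonds outstanding: weight = 4537.6303/11536.4559 = 0.3933; after-tax cost = 7.26% × (1 − 32.1%) = 4.9295%.
WACC = 0.6067 × 8.1000% + 0.3933 × 4.9295% = 6.8530%.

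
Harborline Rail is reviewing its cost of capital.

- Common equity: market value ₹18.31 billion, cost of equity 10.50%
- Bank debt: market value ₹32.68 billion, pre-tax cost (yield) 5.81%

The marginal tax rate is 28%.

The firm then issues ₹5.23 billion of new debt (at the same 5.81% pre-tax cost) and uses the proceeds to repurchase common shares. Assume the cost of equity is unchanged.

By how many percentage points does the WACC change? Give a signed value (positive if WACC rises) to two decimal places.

Current WACC:
Total capital V = 18.31 + 32.68 = 50.99.
Equity: weight = 18.31/50.99 = 0.3591; cost = 10.5%.
Bank debt: weight = 32.68/50.99 = 0.6409; after-tax cost = 5.81% × (1 − 28%) = 4.1832%.
WACC = 0.3591 × 10.5000% + 0.6409 × 4.1832% = 6.4515%.
After the change:
Total capital V = 13.08 + 37.91 = 50.99.
Equity: weight = 13.08/50.99 = 0.2565; cost = 10.5%.
Bank debt: weight = 37.91/50.99 = 0.7435; after-tax cost = 5.81% × (1 − 28%) = 4.1832%.
WACC = 0.2565 × 10.5000% + 0.7435 × 4.1832% = 5.8036%.
Change in WACC = 5.8036% − 6.4515% = -0.6479 pp.

-0.65 pp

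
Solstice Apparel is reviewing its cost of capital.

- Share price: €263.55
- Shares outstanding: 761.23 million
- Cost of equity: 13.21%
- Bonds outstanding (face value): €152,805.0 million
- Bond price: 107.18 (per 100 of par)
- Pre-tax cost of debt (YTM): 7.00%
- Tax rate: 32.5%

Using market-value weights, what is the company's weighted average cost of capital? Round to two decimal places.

Market value of equity E = 263.55 × 761.23m = 200622.1665m. Market value of debt D = 152805m × 107.18/100 = 163776.399m.
Total capital V = 200622.1665 + 163776.399 = 364398.5655.
Equity: weight = 200622.1665/364398.5655 = 0.5506; cost = 13.21%.
Bonds outstanding: weight = 163776.399/364398.5655 = 0.4494; after-tax cost = 7% × (1 − 32.5%) = 4.7250%.
WACC = 0.5506 × 13.2100% + 0.4494 × 4.7250% = 9.3965%.

9.40%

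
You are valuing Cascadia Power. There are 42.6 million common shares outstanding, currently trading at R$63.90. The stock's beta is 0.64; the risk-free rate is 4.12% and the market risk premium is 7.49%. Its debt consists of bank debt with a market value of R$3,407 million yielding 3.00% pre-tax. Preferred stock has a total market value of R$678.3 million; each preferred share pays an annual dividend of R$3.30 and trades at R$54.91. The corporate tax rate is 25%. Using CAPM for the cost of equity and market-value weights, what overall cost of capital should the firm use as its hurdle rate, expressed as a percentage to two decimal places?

Cost of equity via CAPM: Re = 4.12% + 0.64 × 7.49% = 8.9136%.
Cost of preferred: Rp = 3.3 / 54.91 = 6.0098%.
Market value of equity E = 63.9 × 42.6m = 2722.14m.
Total capital V = 2722.14 + 678.3 + 3407 = 6807.44.
Equity: weight = 2722.14/6807.44 = 0.3999; cost = 8.9136%.
Preferred: weight = 678.3/6807.44 = 0.0996; cost = 6.0098%.
Bank debt: weight = 3407/6807.44 = 0.5005; after-tax cost = 3% × (1 − 25%) = 2.2500%.
WACC = 0.3999 × 8.9136% + 0.0996 × 6.0098% + 0.5005 × 2.2500% = 5.2893%.

5.29%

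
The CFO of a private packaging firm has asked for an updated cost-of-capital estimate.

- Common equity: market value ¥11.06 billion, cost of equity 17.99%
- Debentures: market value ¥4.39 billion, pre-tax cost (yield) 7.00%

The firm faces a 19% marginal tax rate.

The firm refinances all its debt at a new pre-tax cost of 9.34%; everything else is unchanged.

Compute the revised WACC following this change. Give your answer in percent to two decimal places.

After the change:
Total capital V = 11.06 + 4.39 = 15.45.
Equity: weight = 11.06/15.45 = 0.7159; cost = 17.99%.
Debentures: weight = 4.39/15.45 = 0.2841; after-tax cost = 9.34% × (1 − 19%) = 7.5654%.
WACC = 0.7159 × 17.9900% + 0.2841 × 7.5654% = 15.0279%.

15.03%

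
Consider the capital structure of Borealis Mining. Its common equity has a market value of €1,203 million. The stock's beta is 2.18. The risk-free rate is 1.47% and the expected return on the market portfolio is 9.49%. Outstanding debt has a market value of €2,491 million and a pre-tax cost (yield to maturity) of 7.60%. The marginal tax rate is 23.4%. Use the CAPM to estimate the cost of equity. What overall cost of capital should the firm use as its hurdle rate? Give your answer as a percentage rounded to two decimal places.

10.10%

Market risk premium = 9.49% − 1.47% = 8.02%.
Cost of equity via CAPM: Re = 1.47% + 2.18 × 8.02% = 18.9536%.
Total capital V = 1203 + 2491 = 3694.
Equity: weight = 1203/3694 = 0.3257; cost = 18.9536%.
Debt: weight = 2491/3694 = 0.6743; after-tax cost = 7.6% × (1 − 23.4%) = 5.8216%.
WACC = 0.3257 × 18.9536% + 0.6743 × 5.8216% = 10.0982%.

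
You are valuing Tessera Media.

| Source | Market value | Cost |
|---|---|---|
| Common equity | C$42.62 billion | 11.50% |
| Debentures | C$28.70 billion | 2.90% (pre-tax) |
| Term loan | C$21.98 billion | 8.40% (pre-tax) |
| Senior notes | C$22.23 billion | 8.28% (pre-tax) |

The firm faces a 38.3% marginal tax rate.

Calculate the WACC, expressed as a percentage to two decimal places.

6.66%

Total capital V = 42.62 + 28.7 + 21.98 + 22.23 = 115.53.
Equity: weight = 42.62/115.53 = 0.3689; cost = 11.5%.
Debentures: weight = 28.7/115.53 = 0.2484; after-tax cost = 2.9% × (1 − 38.3%) = 1.7893%.
Term loan: weight = 21.98/115.53 = 0.1903; after-tax cost = 8.4% × (1 − 38.3%) = 5.1828%.
Senior notes: weight = 22.23/115.53 = 0.1924; after-tax cost = 8.28% × (1 − 38.3%) = 5.1088%.
WACC = 0.3689 × 11.5000% + 0.2484 × 1.7893% + 0.1903 × 5.1828% + 0.1924 × 5.1088% = 6.6560%.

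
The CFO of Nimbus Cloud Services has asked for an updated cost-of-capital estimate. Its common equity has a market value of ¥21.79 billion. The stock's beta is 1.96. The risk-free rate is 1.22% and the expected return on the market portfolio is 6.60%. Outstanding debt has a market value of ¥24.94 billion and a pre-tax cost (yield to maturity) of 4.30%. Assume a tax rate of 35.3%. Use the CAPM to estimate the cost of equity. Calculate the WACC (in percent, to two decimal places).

6.97%

Market risk premium = 6.6% − 1.22% = 5.38%.
Cost of equity via CAPM: Re = 1.22% + 1.96 × 5.38% = 11.7648%.
Total capital V = 21.79 + 24.94 = 46.73.
Equity: weight = 21.79/46.73 = 0.4663; cost = 11.7648%.
Debt: weight = 24.94/46.73 = 0.5337; after-tax cost = 4.3% × (1 − 35.3%) = 2.7821%.
WACC = 0.4663 × 11.7648% + 0.5337 × 2.7821% = 6.9707%.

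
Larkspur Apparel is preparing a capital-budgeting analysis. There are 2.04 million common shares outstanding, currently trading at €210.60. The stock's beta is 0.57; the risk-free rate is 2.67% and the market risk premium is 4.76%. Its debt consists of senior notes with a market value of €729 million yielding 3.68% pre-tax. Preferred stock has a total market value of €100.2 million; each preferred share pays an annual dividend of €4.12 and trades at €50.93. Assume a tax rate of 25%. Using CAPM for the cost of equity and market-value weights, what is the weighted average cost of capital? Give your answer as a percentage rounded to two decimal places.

Cost of equity via CAPM: Re = 2.67% + 0.57 × 4.76% = 5.3832%.
Cost of preferred: Rp = 4.12 / 50.93 = 8.0895%.
Market value of equity E = 210.6 × 2.04m = 429.624m.
Total capital V = 429.624 + 100.2 + 729 = 1258.824.
Equity: weight = 429.624/1258.824 = 0.3413; cost = 5.3832%.
Preferred: weight = 100.2/1258.824 = 0.0796; cost = 8.0895%.
Senior notes: weight = 729/1258.824 = 0.5791; after-tax cost = 3.68% × (1 − 25%) = 2.7600%.
WACC = 0.3413 × 5.3832% + 0.0796 × 8.0895% + 0.5791 × 2.7600% = 4.0795%.

4.08%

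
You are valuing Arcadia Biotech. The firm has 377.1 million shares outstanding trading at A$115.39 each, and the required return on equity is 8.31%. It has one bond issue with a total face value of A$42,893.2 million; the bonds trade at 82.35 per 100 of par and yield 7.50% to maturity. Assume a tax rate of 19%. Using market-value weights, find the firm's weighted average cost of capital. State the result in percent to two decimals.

7.31%

Market value of equity E = 115.39 × 377.1m = 43513.569m. Market value of debt D = 42893.2m × 82.35/100 = 35322.5502m.
Total capital V = 43513.569 + 35322.5502 = 78836.1192.
Equity: weight = 43513.569/78836.1192 = 0.5519; cost = 8.31%.
Bonds outstanding: weight = 35322.5502/78836.1192 = 0.4481; after-tax cost = 7.5% × (1 − 19%) = 6.0750%.
WACC = 0.5519 × 8.3100% + 0.4481 × 6.0750% = 7.3086%.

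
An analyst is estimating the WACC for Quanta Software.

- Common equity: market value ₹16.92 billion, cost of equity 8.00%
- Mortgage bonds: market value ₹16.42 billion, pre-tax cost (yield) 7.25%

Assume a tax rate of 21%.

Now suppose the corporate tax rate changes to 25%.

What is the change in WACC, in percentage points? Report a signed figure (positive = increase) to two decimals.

Current WACC:
Total capital V = 16.92 + 16.42 = 33.34.
Equity: weight = 16.92/33.34 = 0.5075; cost = 8%.
Mortgage bonds: weight = 16.42/33.34 = 0.4925; after-tax cost = 7.25% × (1 − 21%) = 5.7275%.
WACC = 0.5075 × 8.0000% + 0.4925 × 5.7275% = 6.8808%.
After the change:
Total capital V = 16.92 + 16.42 = 33.34.
Equity: weight = 16.92/33.34 = 0.5075; cost = 8%.
Mortgage bonds: weight = 16.42/33.34 = 0.4925; after-tax cost = 7.25% × (1 − 25%) = 5.4375%.
WACC = 0.5075 × 8.0000% + 0.4925 × 5.4375% = 6.7380%.
Change in WACC = 6.7380% − 6.8808% = -0.1428 pp.

-0.14 pp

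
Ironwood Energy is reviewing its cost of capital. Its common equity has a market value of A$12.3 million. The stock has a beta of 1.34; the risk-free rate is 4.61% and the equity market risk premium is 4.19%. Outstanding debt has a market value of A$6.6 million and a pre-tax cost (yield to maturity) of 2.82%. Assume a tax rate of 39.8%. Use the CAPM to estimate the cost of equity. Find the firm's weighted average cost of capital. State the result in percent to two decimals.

7.25%

Cost of equity via CAPM: Re = 4.61% + 1.34 × 4.19% = 10.2246%.
Total capital V = 12.3 + 6.6 = 18.9.
Equity: weight = 12.3/18.9 = 0.6508; cost = 10.2246%.
Debt: weight = 6.6/18.9 = 0.3492; after-tax cost = 2.82% × (1 − 39.8%) = 1.6976%.
WACC = 0.6508 × 10.2246% + 0.3492 × 1.6976% = 7.2469%.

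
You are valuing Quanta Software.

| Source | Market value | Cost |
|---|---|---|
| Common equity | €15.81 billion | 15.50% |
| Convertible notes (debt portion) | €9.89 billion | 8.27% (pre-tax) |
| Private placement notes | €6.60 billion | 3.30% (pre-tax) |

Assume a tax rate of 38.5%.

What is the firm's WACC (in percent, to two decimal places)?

9.56%

Total capital V = 15.81 + 9.89 + 6.6 = 32.3.
Equity: weight = 15.81/32.3 = 0.4895; cost = 15.5%.
Convertible notes (debt portion): weight = 9.89/32.3 = 0.3062; after-tax cost = 8.27% × (1 − 38.5%) = 5.0860%.
Private placement notes: weight = 6.6/32.3 = 0.2043; after-tax cost = 3.3% × (1 − 38.5%) = 2.0295%.
WACC = 0.4895 × 15.5000% + 0.3062 × 5.0860% + 0.2043 × 2.0295% = 9.5588%.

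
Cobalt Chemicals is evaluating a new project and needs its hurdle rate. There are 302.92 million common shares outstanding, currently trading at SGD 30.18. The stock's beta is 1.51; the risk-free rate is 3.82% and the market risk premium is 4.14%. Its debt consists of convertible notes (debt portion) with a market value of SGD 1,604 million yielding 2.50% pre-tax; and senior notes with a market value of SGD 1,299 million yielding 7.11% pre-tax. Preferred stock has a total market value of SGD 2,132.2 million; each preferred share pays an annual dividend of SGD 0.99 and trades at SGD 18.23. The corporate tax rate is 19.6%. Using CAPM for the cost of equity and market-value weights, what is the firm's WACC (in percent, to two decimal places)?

Cost of equity via CAPM: Re = 3.82% + 1.51 × 4.14% = 10.0714%.
Cost of preferred: Rp = 0.99 / 18.23 = 5.4306%.
Market value of equity E = 30.18 × 302.92m = 9142.1256m.
Total capital V = 9142.1256 + 2132.2 + 1604 + 1299 = 14177.3256.
Equity: weight = 9142.1256/14177.3256 = 0.6448; cost = 10.0714%.
Preferred: weight = 2132.2/14177.3256 = 0.1504; cost = 5.4306%.
Convertible notes (debt portion): weight = 1604/14177.3256 = 0.1131; after-tax cost = 2.5% × (1 − 19.6%) = 2.0100%.
Senior notes: weight = 1299/14177.3256 = 0.0916; after-tax cost = 7.11% × (1 − 19.6%) = 5.7164%.
WACC = 0.6448 × 10.0714% + 0.1504 × 5.4306% + 0.1131 × 2.0100% + 0.0916 × 5.7164% = 8.0624%.

8.06%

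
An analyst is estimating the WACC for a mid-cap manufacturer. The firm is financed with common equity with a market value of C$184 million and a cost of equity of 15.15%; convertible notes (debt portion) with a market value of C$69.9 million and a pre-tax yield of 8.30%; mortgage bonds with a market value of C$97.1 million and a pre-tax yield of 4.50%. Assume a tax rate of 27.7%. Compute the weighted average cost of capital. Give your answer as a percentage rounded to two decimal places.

10.04%

Total capital V = 184 + 69.9 + 97.1 = 351.
Equity: weight = 184/351 = 0.5242; cost = 15.15%.
Convertible notes (debt portion): weight = 69.9/351 = 0.1991; after-tax cost = 8.3% × (1 − 27.7%) = 6.0009%.
Mortgage bonds: weight = 97.1/351 = 0.2766; after-tax cost = 4.5% × (1 − 27.7%) = 3.2535%.
WACC = 0.5242 × 15.1500% + 0.1991 × 6.0009% + 0.2766 × 3.2535% = 10.0370%.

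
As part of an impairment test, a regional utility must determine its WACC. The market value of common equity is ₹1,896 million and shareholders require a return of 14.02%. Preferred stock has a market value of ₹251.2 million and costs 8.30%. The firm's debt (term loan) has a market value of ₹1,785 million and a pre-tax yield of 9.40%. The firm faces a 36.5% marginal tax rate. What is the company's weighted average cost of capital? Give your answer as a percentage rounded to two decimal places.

10.00%

Total capital V = 1896 + 251.2 + 1785 = 3932.2.
Equity: weight = 1896/3932.2 = 0.4822; cost = 14.02%.
Preferred: weight = 251.2/3932.2 = 0.0639; cost = 8.3%.
Term loan: weight = 1785/3932.2 = 0.4539; after-tax cost = 9.4% × (1 − 36.5%) = 5.9690%.
WACC = 0.4822 × 14.0200% + 0.0639 × 8.3000% + 0.4539 × 5.9690% = 9.9999%.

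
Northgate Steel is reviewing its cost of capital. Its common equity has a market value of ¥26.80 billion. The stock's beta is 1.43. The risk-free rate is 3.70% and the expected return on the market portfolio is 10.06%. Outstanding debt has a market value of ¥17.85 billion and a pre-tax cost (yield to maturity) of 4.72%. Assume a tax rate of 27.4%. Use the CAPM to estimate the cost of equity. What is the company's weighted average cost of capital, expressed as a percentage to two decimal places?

Market risk premium = 10.06% − 3.7% = 6.36%.
Cost of equity via CAPM: Re = 3.7% + 1.43 × 6.36% = 12.7948%.
Total capital V = 26.8 + 17.85 = 44.65.
Equity: weight = 26.8/44.65 = 0.6002; cost = 12.7948%.
Debt: weight = 17.85/44.65 = 0.3998; after-tax cost = 4.72% × (1 − 27.4%) = 3.4267%.
WACC = 0.6002 × 12.7948% + 0.3998 × 3.4267% = 9.0497%.

9.05%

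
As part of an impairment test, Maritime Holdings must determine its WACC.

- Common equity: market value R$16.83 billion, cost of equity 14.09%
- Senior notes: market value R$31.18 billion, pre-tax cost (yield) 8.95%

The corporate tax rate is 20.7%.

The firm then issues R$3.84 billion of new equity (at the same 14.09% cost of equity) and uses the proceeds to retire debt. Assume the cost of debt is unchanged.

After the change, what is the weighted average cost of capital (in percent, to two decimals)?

After the change:
Total capital V = 20.67 + 27.34 = 48.01.
Equity: weight = 20.67/48.01 = 0.4305; cost = 14.09%.
Senior notes: weight = 27.34/48.01 = 0.5695; after-tax cost = 8.95% × (1 − 20.7%) = 7.0973%.
WACC = 0.4305 × 14.0900% + 0.5695 × 7.0973% = 10.1079%.

10.11%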